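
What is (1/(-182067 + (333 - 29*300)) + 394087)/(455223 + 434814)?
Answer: 75047563757/169493306058 ≈ 0.44278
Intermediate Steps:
(1/(-182067 + (333 - 29*300)) + 394087)/(455223 + 434814) = (1/(-182067 + (333 - 8700)) + 394087)/890037 = (1/(-182067 - 8367) + 394087)*(1/890037) = (1/(-190434) + 394087)*(1/890037) = (-1/190434 + 394087)*(1/890037) = (75047563757/190434)*(1/890037) = 75047563757/169493306058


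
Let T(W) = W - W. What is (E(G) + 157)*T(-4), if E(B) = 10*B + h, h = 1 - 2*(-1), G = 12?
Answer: 0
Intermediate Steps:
T(W) = 0
h = 3 (h = 1 + 2 = 3)
E(B) = 3 + 10*B (E(B) = 10*B + 3 = 3 + 10*B)
(E(G) + 157)*T(-4) = ((3 + 10*12) + 157)*0 = ((3 + 120) + 157)*0 = (123 + 157)*0 = 280*0 = 0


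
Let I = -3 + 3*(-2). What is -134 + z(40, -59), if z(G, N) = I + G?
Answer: -103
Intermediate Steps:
I = -9 (I = -3 - 6 = -9)
z(G, N) = -9 + G
-134 + z(40, -59) = -134 + (-9 + 40) = -134 + 31 = -103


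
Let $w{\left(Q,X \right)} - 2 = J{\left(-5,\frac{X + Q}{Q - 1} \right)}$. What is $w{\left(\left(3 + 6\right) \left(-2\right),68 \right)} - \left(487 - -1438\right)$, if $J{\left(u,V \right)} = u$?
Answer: $-1928$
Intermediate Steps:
$w{\left(Q,X \right)} = -3$ ($w{\left(Q,X \right)} = 2 - 5 = -3$)
$w{\left(\left(3 + 6\right) \left(-2\right),68 \right)} - \left(487 - -1438\right) = -3 - \left(487 - -1438\right) = -3 - \left(487 + 1438\right) = -3 - 1925 = -1928$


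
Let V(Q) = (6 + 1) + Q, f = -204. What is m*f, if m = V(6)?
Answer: -2652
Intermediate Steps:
V(Q) = 7 + Q
m = 13 (m = 7 + 6 = 13)
m*f = 13*(-204) = -2652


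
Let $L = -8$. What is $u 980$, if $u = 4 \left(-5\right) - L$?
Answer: $-11760$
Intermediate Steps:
$u = -12$ ($u = 4 \left(-5\right) - -8 = -20 + 8 = -12$)
$u 980 = \left(-12\right) 980 = -11760$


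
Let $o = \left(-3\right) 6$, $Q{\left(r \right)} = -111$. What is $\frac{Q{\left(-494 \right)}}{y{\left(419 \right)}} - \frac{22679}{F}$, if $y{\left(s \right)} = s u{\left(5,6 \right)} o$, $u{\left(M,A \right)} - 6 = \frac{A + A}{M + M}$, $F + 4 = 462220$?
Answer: $- \frac{40979797}{871508268} \approx -0.047022$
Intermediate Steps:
$F = 462216$ ($F = -4 + 462220 = 462216$)
$o = -18$
$u{\left(M,A \right)} = 6 + \frac{A}{M}$ ($u{\left(M,A \right)} = 6 + \frac{A + A}{M + M} = 6 + \frac{2 A}{2 M} = 6 + 2 A \frac{1}{2 M} = 6 + \frac{A}{M}$)
$y{\left(s \right)} = - \frac{648 s}{5}$ ($y{\left(s \right)} = s \left(6 + \frac{6}{5}\right) \left(-18\right) = s \frac{36}{5} \left(-18\right) = \frac{36 s}{5} \left(-18\right) = - \frac{648 s}{5}$)
$\frac{Q{\left(-494 \right)}}{y{\left(419 \right)}} - \frac{22679}{F} = - \frac{111}{\left(- \frac{648}{5}\right) 419} - \frac{22679}{462216} = - \frac{111}{- \frac{271512}{5}} - \frac{22679}{462216} = \left(-111\right) \left(- \frac{5}{271512}\right) - \frac{22679}{462216} = \frac{185}{90504} - \frac{22679}{462216} = - \frac{40979797}{871508268}$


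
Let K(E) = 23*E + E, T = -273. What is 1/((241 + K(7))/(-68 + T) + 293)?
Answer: 341/99504 ≈ 0.0034270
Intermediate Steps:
K(E) = 24*E
1/((241 + K(7))/(-68 + T) + 293) = 1/((241 + 24*7)/(-68 - 273) + 293) = 1/((241 + 168)/(-341) + 293) = 1/(409*(-1/341) + 293) = 1/(-409/341 + 293) = 1/(99504/341) = 341/99504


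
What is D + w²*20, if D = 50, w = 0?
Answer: 50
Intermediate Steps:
D + w²*20 = 50 + 0²*20 = 50 + 0*20 = 50 + 0 = 50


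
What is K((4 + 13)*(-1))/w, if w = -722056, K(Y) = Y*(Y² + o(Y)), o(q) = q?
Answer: 578/90257 ≈ 0.0064039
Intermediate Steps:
K(Y) = Y*(Y + Y²) (K(Y) = Y*(Y² + Y) = Y*(Y + Y²))
K((4 + 13)*(-1))/w = (((4 + 13)*(-1))²*(1 + (4 + 13)*(-1)))/(-722056) = ((17*(-1))²*(1 + 17*(-1)))*(-1/722056) = ((-17)²*(1 - 17))*(-1/722056) = (289*(-16))*(-1/722056) = -4624*(-1/722056) = 578/90257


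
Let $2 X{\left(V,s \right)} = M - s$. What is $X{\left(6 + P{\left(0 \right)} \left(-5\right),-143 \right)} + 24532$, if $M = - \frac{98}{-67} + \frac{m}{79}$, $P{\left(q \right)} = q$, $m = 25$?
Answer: $\frac{130231034}{5293} \approx 24604.0$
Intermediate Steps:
$M = \frac{9417}{5293}$ ($M = - \frac{98}{-67} + \frac{25}{79} = \left(-98\right) \left(- \frac{1}{67}\right) + 25 \cdot \frac{1}{79} = \frac{98}{67} + \frac{25}{79} = \frac{9417}{5293} \approx 1.7791$)
$X{\left(V,s \right)} = \frac{9417}{10586} - \frac{s}{2}$ ($X{\left(V,s \right)} = \frac{\frac{9417}{5293} - s}{2} = \frac{9417}{10586} - \frac{s}{2}$)
$X{\left(6 + P{\left(0 \right)} \left(-5\right),-143 \right)} + 24532 = \left(\frac{9417}{10586} - - \frac{143}{2}\right) + 24532 = \left(\frac{9417}{10586} + \frac{143}{2}\right) + 24532 = \frac{383158}{5293} + 24532 = \frac{130231034}{5293}$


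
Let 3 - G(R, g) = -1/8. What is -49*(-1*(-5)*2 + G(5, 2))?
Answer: -5145/8 ≈ -643.13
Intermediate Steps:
G(R, g) = 25/8 (G(R, g) = 3 - (-1)/8 = 3 - 1*(-⅛) = 3 + ⅛ = 25/8)
-49*(-1*(-5)*2 + G(5, 2)) = -49*(-1*(-5)*2 + 25/8) = -49*(5*2 + 25/8) = -49*(10 + 25/8) = -49*105/8 = -5145/8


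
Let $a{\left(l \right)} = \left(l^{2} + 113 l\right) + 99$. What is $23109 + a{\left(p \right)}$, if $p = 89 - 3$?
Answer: $40322$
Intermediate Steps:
$p = 86$ ($p = 89 - 3 = 86$)
$a{\left(l \right)} = 99 + l^{2} + 113 l$
$23109 + a{\left(p \right)} = 23109 + \left(99 + 86^{2} + 113 \cdot 86\right) = 23109 + \left(99 + 7396 + 9718\right) = 23109 + 17213 = 40322$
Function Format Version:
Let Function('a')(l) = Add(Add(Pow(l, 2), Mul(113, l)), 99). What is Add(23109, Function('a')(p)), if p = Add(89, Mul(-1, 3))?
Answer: 40322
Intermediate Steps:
p = 86 (p = Add(89, -3) = 86)
Function('a')(l) = Add(99, Pow(l, 2), Mul(113, l))
Add(23109, Function('a')(p)) = Add(23109, Add(99, Pow(86, 2), Mul(113, 86))) = Add(23109, Add(99, 7396, 9718)) = Add(23109, 17213) = 40322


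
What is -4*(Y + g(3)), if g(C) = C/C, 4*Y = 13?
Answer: -17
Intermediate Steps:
Y = 13/4 (Y = (1/4)*13 = 13/4 ≈ 3.2500)
g(C) = 1
-4*(Y + g(3)) = -4*(13/4 + 1) = -4*17/4 = -17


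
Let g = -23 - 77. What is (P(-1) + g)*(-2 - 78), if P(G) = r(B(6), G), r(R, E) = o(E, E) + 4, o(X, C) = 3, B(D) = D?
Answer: 7440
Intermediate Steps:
g = -100
r(R, E) = 7 (r(R, E) = 3 + 4 = 7)
P(G) = 7
(P(-1) + g)*(-2 - 78) = (7 - 100)*(-2 - 78) = -93*(-80) = 7440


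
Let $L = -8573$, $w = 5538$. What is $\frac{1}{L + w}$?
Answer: $- \frac{1}{3035} \approx -0.00032949$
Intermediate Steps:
$\frac{1}{L + w} = \frac{1}{-8573 + 5538} = \frac{1}{-3035} = - \frac{1}{3035}$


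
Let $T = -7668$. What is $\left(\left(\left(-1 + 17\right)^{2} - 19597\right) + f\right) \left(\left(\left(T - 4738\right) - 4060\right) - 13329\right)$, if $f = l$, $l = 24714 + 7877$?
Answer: $-394783750$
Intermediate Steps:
$l = 32591$
$f = 32591$
$\left(\left(\left(-1 + 17\right)^{2} - 19597\right) + f\right) \left(\left(\left(T - 4738\right) - 4060\right) - 13329\right) = \left(\left(\left(-1 + 17\right)^{2} - 19597\right) + 32591\right) \left(\left(\left(-7668 - 4738\right) - 4060\right) - 13329\right) = \left(\left(16^{2} - 19597\right) + 32591\right) \left(\left(-12406 - 4060\right) - 13329\right) = \left(\left(256 - 19597\right) + 32591\right) \left(-16466 - 13329\right) = \left(-19341 + 32591\right) \left(-29795\right) = 13250 \left(-29795\right) = -394783750$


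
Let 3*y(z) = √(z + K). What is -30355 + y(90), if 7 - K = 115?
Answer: -30355 + I*√2 ≈ -30355.0 + 1.4142*I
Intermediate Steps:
K = -108 (K = 7 - 1*115 = 7 - 115 = -108)
y(z) = √(-108 + z)/3 (y(z) = √(z - 108)/3 = √(-108 + z)/3)
-30355 + y(90) = -30355 + √(-108 + 90)/3 = -30355 + √(-18)/3 = -30355 + (3*I*√2)/3 = -30355 + I*√2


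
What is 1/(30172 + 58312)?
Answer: 1/88484 ≈ 1.1301e-5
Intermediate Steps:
1/(30172 + 58312) = 1/88484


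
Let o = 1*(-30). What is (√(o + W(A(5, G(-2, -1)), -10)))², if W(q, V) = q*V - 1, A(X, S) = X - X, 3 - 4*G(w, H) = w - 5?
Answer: -31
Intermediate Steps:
G(w, H) = 2 - w/4 (G(w, H) = ¾ - (w - 5)/4 = ¾ - (-5 + w)/4 = ¾ + (5/4 - w/4) = 2 - w/4)
A(X, S) = 0
W(q, V) = -1 + V*q (W(q, V) = V*q - 1 = -1 + V*q)
o = -30
(√(o + W(A(5, G(-2, -1)), -10)))² = (√(-30 + (-1 - 10*0)))² = (√(-30 + (-1 + 0)))² = (√(-30 - 1))² = (√(-31))² = (I*√31)² = -31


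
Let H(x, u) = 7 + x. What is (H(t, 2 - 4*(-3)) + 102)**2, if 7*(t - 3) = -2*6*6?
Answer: 506944/49 ≈ 10346.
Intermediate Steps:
t = -51/7 (t = 3 + (-2*6*6)/7 = 3 + (-12*6)/7 = 3 + (1/7)*(-72) = 3 - 72/7 = -51/7 ≈ -7.2857)
(H(t, 2 - 4*(-3)) + 102)**2 = ((7 - 51/7) + 102)**2 = (-2/7 + 102)**2 = (712/7)**2 = 506944/49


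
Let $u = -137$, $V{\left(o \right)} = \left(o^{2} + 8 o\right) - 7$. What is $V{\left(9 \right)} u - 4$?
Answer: $-20006$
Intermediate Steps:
$V{\left(o \right)} = -7 + o^{2} + 8 o$
$V{\left(9 \right)} u - 4 = \left(-7 + 9^{2} + 8 \cdot 9\right) \left(-137\right) - 4 = \left(-7 + 81 + 72\right) \left(-137\right) - 4 = 146 \left(-137\right) - 4 = -20002 - 4 = -20006$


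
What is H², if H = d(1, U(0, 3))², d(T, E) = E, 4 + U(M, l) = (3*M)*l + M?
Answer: 256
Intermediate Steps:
U(M, l) = -4 + M + 3*M*l (U(M, l) = -4 + ((3*M)*l + M) = -4 + (3*M*l + M) = -4 + (M + 3*M*l) = -4 + M + 3*M*l)
H = 16 (H = (-4 + 0 + 3*0*3)² = (-4 + 0 + 0)² = (-4)² = 16)
H² = 16² = 256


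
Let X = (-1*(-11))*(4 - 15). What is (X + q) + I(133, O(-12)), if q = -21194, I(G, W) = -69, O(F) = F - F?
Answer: -21384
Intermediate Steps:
O(F) = 0
X = -121 (X = 11*(-11) = -121)
(X + q) + I(133, O(-12)) = (-121 - 21194) - 69 = -21315 - 69 = -21384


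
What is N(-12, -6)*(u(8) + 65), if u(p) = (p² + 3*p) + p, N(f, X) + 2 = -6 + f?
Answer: -3220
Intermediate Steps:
N(f, X) = -8 + f (N(f, X) = -2 + (-6 + f) = -8 + f)
u(p) = p² + 4*p
N(-12, -6)*(u(8) + 65) = (-8 - 12)*(8*(4 + 8) + 65) = -20*(8*12 + 65) = -20*(96 + 65) = -20*161 = -3220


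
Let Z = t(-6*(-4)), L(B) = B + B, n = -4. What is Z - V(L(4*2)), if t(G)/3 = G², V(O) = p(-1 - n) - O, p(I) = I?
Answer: 1741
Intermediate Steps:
L(B) = 2*B
V(O) = 3 - O (V(O) = (-1 - 1*(-4)) - O = (-1 + 4) - O = 3 - O)
t(G) = 3*G²
Z = 1728 (Z = 3*(-6*(-4))² = 3*24² = 3*576 = 1728)
Z - V(L(4*2)) = 1728 - (3 - 2*4*2) = 1728 - (3 - 2*8) = 1728 - (3 - 1*16) = 1728 - (3 - 16) = 1728 - 1*(-13) = 1728 + 13 = 1741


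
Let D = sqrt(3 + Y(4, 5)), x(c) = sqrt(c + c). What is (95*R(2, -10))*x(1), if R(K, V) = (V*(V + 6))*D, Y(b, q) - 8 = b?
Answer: 3800*sqrt(30) ≈ 20813.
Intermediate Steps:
Y(b, q) = 8 + b
x(c) = sqrt(2)*sqrt(c) (x(c) = sqrt(2*c) = sqrt(2)*sqrt(c))
D = sqrt(15) (D = sqrt(3 + (8 + 4)) = sqrt(3 + 12) = sqrt(15) ≈ 3.8730)
R(K, V) = V*sqrt(15)*(6 + V) (R(K, V) = (V*(V + 6))*sqrt(15) = (V*(6 + V))*sqrt(15) = V*sqrt(15)*(6 + V))
(95*R(2, -10))*x(1) = (95*(-10*sqrt(15)*(6 - 10)))*(sqrt(2)*sqrt(1)) = (95*(-10*sqrt(15)*(-4)))*(sqrt(2)*1) = (95*(40*sqrt(15)))*sqrt(2) = (3800*sqrt(15))*sqrt(2) = 3800*sqrt(30)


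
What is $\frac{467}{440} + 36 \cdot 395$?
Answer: $\frac{6257267}{440} \approx 14221.0$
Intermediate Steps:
$\frac{467}{440} + 36 \cdot 395 = 467 \cdot \frac{1}{440} + 14220 = \frac{467}{440} + 14220 = \frac{6257267}{440}$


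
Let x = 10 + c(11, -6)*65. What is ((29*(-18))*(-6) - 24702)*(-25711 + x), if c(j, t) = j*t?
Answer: 646905870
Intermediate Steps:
x = -4280 (x = 10 + (11*(-6))*65 = 10 - 66*65 = 10 - 4290 = -4280)
((29*(-18))*(-6) - 24702)*(-25711 + x) = ((29*(-18))*(-6) - 24702)*(-25711 - 4280) = (-522*(-6) - 24702)*(-29991) = (3132 - 24702)*(-29991) = -21570*(-29991) = 646905870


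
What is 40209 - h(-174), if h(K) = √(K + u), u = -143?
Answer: 40209 - I*√317 ≈ 40209.0 - 17.805*I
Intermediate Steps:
h(K) = √(-143 + K) (h(K) = √(K - 143) = √(-143 + K))
40209 - h(-174) = 40209 - √(-143 - 174) = 40209 - √(-317) = 40209 - I*√317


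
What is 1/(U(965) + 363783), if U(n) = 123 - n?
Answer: 1/362941 ≈ 2.7553e-6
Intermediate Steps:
1/(U(965) + 363783) = 1/((123 - 1*965) + 363783) = 1/((123 - 965) + 363783) = 1/(-842 + 363783) = 1/362941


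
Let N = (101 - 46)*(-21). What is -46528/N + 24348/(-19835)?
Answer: 178952188/4581885 ≈ 39.056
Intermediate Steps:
N = -1155 (N = 55*(-21) = -1155)
-46528/N + 24348/(-19835) = -46528/(-1155) + 24348/(-19835) = -46528*(-1/1155) + 24348*(-1/19835) = 46528/1155 - 24348/19835 = 178952188/4581885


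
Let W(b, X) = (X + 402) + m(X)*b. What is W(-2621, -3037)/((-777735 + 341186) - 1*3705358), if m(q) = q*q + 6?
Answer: 24174468510/4141907 ≈ 5836.6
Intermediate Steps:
m(q) = 6 + q² (m(q) = q² + 6 = 6 + q²)
W(b, X) = 402 + X + b*(6 + X²) (W(b, X) = (X + 402) + (6 + X²)*b = (402 + X) + b*(6 + X²) = 402 + X + b*(6 + X²))
W(-2621, -3037)/((-777735 + 341186) - 1*3705358) = (402 - 3037 - 2621*(6 + (-3037)²))/((-777735 + 341186) - 1*3705358) = (402 - 3037 - 2621*(6 + 9223369))/(-436549 - 3705358) = (402 - 3037 - 2621*9223375)/(-4141907) = (402 - 3037 - 24174465875)*(-1/4141907) = -24174468510*(-1/4141907) = 24174468510/4141907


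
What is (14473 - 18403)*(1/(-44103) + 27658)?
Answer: -1597939012630/14701 ≈ -1.0870e+8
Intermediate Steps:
(14473 - 18403)*(1/(-44103) + 27658) = -3930*(-1/44103 + 27658) = -3930*1219800773/44103 = -1597939012630/14701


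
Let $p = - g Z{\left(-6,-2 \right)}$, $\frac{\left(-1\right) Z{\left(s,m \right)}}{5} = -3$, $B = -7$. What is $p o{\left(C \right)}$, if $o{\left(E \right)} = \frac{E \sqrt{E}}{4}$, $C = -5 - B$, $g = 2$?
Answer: $- 15 \sqrt{2} \approx -21.213$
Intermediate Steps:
$Z{\left(s,m \right)} = 15$ ($Z{\left(s,m \right)} = \left(-5\right) \left(-3\right) = 15$)
$C = 2$ ($C = -5 - -7 = -5 + 7 = 2$)
$p = -30$ ($p = \left(-1\right) 2 \cdot 15 = \left(-2\right) 15 = -30$)
$o{\left(E \right)} = \frac{E^{\frac{3}{2}}}{4}$ ($o{\left(E \right)} = E^{\frac{3}{2}} \cdot \frac{1}{4} = \frac{E^{\frac{3}{2}}}{4}$)
$p o{\left(C \right)} = - 30 \frac{2^{\frac{3}{2}}}{4} = - 30 \frac{2 \sqrt{2}}{4} = - 30 \frac{\sqrt{2}}{2} = - 15 \sqrt{2}$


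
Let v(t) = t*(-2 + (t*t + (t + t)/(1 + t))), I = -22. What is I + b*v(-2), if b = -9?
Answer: 86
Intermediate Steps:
v(t) = t*(-2 + t**2 + 2*t/(1 + t)) (v(t) = t*(-2 + (t**2 + (2*t)/(1 + t))) = t*(-2 + (t**2 + 2*t/(1 + t))) = t*(-2 + t**2 + 2*t/(1 + t)))
I + b*v(-2) = -22 - (-18)*(-2 + (-2)**2 + (-2)**3)/(1 - 2) = -22 - (-18)*(-2 + 4 - 8)/(-1) = -22 - (-18)*(-1)*(-6) = -22 - 9*(-12) = -22 + 108 = 86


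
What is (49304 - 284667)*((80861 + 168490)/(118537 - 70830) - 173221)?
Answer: 1944946839137248/47707 ≈ 4.0769e+10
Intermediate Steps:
(49304 - 284667)*((80861 + 168490)/(118537 - 70830) - 173221) = -235363*(249351/47707 - 173221) = -235363*(-8263604896/47707) = 1944946839137248/47707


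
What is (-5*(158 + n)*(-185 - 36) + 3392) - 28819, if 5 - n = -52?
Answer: 212148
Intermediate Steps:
n = 57 (n = 5 - 1*(-52) = 5 + 52 = 57)
(-5*(158 + n)*(-185 - 36) + 3392) - 28819 = (-5*(158 + 57)*(-185 - 36) + 3392) - 28819 = (-1075*(-221) + 3392) - 28819 = (-5*(-47515) + 3392) - 28819 = (237575 + 3392) - 28819 = 240967 - 28819 = 212148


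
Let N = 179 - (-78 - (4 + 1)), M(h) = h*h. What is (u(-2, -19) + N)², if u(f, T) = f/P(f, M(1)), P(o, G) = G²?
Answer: 67600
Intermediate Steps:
M(h) = h²
u(f, T) = f (u(f, T) = f/((1²)²) = f/(1²) = f/1 = f*1 = f)
N = 262 (N = 179 - (-78 - 1*5) = 179 - (-78 - 5) = 179 - 1*(-83) = 179 + 83 = 262)
(u(-2, -19) + N)² = (-2 + 262)² = 260² = 67600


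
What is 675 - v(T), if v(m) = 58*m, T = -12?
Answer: 1371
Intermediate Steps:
675 - v(T) = 675 - 58*(-12) = 675 - 1*(-696) = 675 + 696 = 1371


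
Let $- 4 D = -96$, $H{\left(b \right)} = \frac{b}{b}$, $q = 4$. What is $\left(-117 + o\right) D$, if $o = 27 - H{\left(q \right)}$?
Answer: $-2184$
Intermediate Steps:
$H{\left(b \right)} = 1$
$D = 24$ ($D = \left(- \frac{1}{4}\right) \left(-96\right) = 24$)
$o = 26$ ($o = 27 - 1 = 26$)
$\left(-117 + o\right) D = \left(-117 + 26\right) 24 = \left(-91\right) 24 = -2184$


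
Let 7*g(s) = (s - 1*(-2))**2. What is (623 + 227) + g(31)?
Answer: 7039/7 ≈ 1005.6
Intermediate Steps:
g(s) = (2 + s)**2/7 (g(s) = (s - 1*(-2))**2/7 = (s + 2)**2/7 = (2 + s)**2/7)
(623 + 227) + g(31) = (623 + 227) + (2 + 31)**2/7 = 850 + (1/7)*33**2 = 850 + (1/7)*1089 = 850 + 1089/7 = 7039/7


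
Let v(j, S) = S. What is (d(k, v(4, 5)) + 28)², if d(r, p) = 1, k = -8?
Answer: 841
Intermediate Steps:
(d(k, v(4, 5)) + 28)² = (1 + 28)² = 29² = 841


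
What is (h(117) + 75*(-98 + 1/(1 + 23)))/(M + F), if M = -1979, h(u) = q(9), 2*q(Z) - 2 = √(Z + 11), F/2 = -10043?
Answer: 19589/58840 - √5/22065 ≈ 0.33282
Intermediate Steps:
F = -20086 (F = 2*(-10043) = -20086)
q(Z) = 1 + √(11 + Z)/2 (q(Z) = 1 + √(Z + 11)/2 = 1 + √(11 + Z)/2)
h(u) = 1 + √5 (h(u) = 1 + √(11 + 9)/2 = 1 + √20/2 = 1 + (2*√5)/2 = 1 + √5)
(h(117) + 75*(-98 + 1/(1 + 23)))/(M + F) = ((1 + √5) + 75*(-98 + 1/(1 + 23)))/(-1979 - 20086) = ((1 + √5) + 75*(-98 + 1/24))/(-22065) = ((1 + √5) + 75*(-98 + 1/24))*(-1/22065) = ((1 + √5) + 75*(-2351/24))*(-1/22065) = ((1 + √5) - 58775/8)*(-1/22065) = (-58767/8 + √5)*(-1/22065) = 19589/58840 - √5/22065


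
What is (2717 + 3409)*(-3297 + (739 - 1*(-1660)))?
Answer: -5501148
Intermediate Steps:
(2717 + 3409)*(-3297 + (739 - 1*(-1660))) = 6126*(-3297 + (739 + 1660)) = 6126*(-3297 + 2399) = 6126*(-898) = -5501148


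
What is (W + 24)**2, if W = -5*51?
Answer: 53361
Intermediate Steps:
W = -255
(W + 24)**2 = (-255 + 24)**2 = (-231)**2 = 53361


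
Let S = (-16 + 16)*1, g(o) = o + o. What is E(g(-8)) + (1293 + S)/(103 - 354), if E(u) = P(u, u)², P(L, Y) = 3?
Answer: 966/251 ≈ 3.8486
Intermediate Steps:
g(o) = 2*o
S = 0 (S = 0*1 = 0)
E(u) = 9 (E(u) = 3² = 9)
E(g(-8)) + (1293 + S)/(103 - 354) = 9 + (1293 + 0)/(103 - 354) = 9 + 1293/(-251) = 9 + 1293*(-1/251) = 9 - 1293/251 = 966/251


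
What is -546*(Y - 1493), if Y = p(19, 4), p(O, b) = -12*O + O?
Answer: 929292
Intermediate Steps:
p(O, b) = -11*O
Y = -209 (Y = -11*19 = -209)
-546*(Y - 1493) = -546*(-209 - 1493) = -546*(-1702) = 929292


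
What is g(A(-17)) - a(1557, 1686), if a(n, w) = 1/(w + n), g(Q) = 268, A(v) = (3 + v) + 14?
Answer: 869123/3243 ≈ 268.00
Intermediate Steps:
A(v) = 17 + v
a(n, w) = 1/(n + w)
g(A(-17)) - a(1557, 1686) = 268 - 1/(1557 + 1686) = 268 - 1/3243 = 869123/3243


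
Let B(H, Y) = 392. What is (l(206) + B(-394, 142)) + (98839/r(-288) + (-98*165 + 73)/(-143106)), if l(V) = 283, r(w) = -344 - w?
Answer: -4367072851/4006968 ≈ -1089.9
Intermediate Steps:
(l(206) + B(-394, 142)) + (98839/r(-288) + (-98*165 + 73)/(-143106)) = (283 + 392) + (98839/(-344 - 1*(-288)) + (-98*165 + 73)/(-143106)) = 675 + (98839/(-344 + 288) + (-16170 + 73)*(-1/143106)) = 675 + (98839/(-56) - 16097*(-1/143106)) = 675 + (98839*(-1/56) + 16097/143106) = 675 + (-98839/56 + 16097/143106) = 675 - 7071776251/4006968 = -4367072851/4006968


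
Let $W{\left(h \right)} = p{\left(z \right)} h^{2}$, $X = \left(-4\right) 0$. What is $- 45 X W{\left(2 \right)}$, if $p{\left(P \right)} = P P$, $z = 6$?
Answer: $0$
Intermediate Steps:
$p{\left(P \right)} = P^{2}$
$X = 0$
$W{\left(h \right)} = 36 h^{2}$ ($W{\left(h \right)} = 6^{2} h^{2} = 36 h^{2}$)
$- 45 X W{\left(2 \right)} = \left(-45\right) 0 \cdot 36 \cdot 2^{2} = 0 \cdot 36 \cdot 4 = 0 \cdot 144 = 0$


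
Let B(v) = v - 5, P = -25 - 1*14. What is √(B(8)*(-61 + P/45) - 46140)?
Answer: 2*I*√289535/5 ≈ 215.23*I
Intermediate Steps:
P = -39 (P = -25 - 14 = -39)
B(v) = -5 + v
√(B(8)*(-61 + P/45) - 46140) = √((-5 + 8)*(-61 - 39/45) - 46140) = √(3*(-61 - 39*1/45) - 46140) = √(3*(-61 - 13/15) - 46140) = √(3*(-928/15) - 46140) = √(-928/5 - 46140) = √(-231628/5) = 2*I*√289535/5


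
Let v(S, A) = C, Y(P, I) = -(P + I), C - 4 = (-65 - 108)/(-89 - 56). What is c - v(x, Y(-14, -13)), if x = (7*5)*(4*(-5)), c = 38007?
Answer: 5510262/145 ≈ 38002.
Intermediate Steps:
x = -700 (x = 35*(-20) = -700)
C = 753/145 (C = 4 + (-65 - 108)/(-89 - 56) = 4 - 173/(-145) = 4 - 173*(-1/145) = 4 + 173/145 = 753/145 ≈ 5.1931)
Y(P, I) = -I - P (Y(P, I) = -(I + P) = -I - P)
v(S, A) = 753/145
c - v(x, Y(-14, -13)) = 38007 - 1*753/145 = 38007 - 753/145 = 5510262/145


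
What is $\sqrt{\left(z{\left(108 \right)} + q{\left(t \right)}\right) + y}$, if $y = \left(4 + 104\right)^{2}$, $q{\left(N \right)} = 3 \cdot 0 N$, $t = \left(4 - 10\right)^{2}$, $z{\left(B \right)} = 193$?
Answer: $\sqrt{11857} \approx 108.89$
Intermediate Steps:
$t = 36$ ($t = \left(-6\right)^{2} = 36$)
$q{\left(N \right)} = 0$ ($q{\left(N \right)} = 0 N = 0$)
$y = 11664$ ($y = 108^{2} = 11664$)
$\sqrt{\left(z{\left(108 \right)} + q{\left(t \right)}\right) + y} = \sqrt{\left(193 + 0\right) + 11664} = \sqrt{193 + 11664} = \sqrt{11857}$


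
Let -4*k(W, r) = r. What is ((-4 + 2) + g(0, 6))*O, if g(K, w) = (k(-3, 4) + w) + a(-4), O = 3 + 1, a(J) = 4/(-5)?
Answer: 44/5 ≈ 8.8000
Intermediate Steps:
k(W, r) = -r/4
a(J) = -⅘ (a(J) = 4*(-⅕) = -⅘)
O = 4
g(K, w) = -9/5 + w (g(K, w) = (-¼*4 + w) - ⅘ = (-1 + w) - ⅘ = -9/5 + w)
((-4 + 2) + g(0, 6))*O = ((-4 + 2) + (-9/5 + 6))*4 = (-2 + 21/5)*4 = (11/5)*4 = 44/5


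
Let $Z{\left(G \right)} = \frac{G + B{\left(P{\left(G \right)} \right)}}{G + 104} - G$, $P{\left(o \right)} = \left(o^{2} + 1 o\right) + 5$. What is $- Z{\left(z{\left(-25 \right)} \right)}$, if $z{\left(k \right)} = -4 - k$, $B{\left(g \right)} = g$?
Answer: $\frac{2137}{125} \approx 17.096$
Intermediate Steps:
$P{\left(o \right)} = 5 + o + o^{2}$ ($P{\left(o \right)} = \left(o^{2} + o\right) + 5 = \left(o + o^{2}\right) + 5 = 5 + o + o^{2}$)
$Z{\left(G \right)} = - G + \frac{5 + G^{2} + 2 G}{104 + G}$ ($Z{\left(G \right)} = \frac{G + \left(5 + G + G^{2}\right)}{G + 104} - G = \frac{5 + G^{2} + 2 G}{104 + G} - G = - G + \frac{5 + G^{2} + 2 G}{104 + G}$)
$- Z{\left(z{\left(-25 \right)} \right)} = - \frac{5 - 102 \left(-4 - -25\right)}{104 - -21} = - \frac{5 - 102 \left(-4 + 25\right)}{104 + \left(-4 + 25\right)} = - \frac{5 - 2142}{104 + 21} = - \frac{5 - 2142}{125} = - \frac{-2137}{125} = \left(-1\right) \left(- \frac{2137}{125}\right) = \frac{2137}{125}$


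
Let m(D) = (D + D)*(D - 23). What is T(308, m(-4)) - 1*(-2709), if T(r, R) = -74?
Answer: 2635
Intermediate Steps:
m(D) = 2*D*(-23 + D) (m(D) = (2*D)*(-23 + D) = 2*D*(-23 + D))
T(308, m(-4)) - 1*(-2709) = -74 - 1*(-2709) = -74 + 2709 = 2635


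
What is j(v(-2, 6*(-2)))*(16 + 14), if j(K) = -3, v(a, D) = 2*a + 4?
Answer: -90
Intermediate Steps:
v(a, D) = 4 + 2*a
j(v(-2, 6*(-2)))*(16 + 14) = -3*(16 + 14) = -3*30 = -90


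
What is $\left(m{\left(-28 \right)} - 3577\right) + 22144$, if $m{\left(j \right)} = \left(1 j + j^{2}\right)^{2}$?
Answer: $590103$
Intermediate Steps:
$m{\left(j \right)} = \left(j + j^{2}\right)^{2}$
$\left(m{\left(-28 \right)} - 3577\right) + 22144 = \left(\left(-28\right)^{2} \left(1 - 28\right)^{2} - 3577\right) + 22144 = \left(784 \left(-27\right)^{2} - 3577\right) + 22144 = \left(784 \cdot 729 - 3577\right) + 22144 = \left(571536 - 3577\right) + 22144 = 567959 + 22144 = 590103$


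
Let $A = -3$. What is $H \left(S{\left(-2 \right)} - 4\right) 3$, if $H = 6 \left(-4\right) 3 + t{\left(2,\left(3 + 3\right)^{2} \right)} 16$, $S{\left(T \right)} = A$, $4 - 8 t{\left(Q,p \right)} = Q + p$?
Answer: $2940$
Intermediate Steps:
$t{\left(Q,p \right)} = \frac{1}{2} - \frac{Q}{8} - \frac{p}{8}$ ($t{\left(Q,p \right)} = \frac{1}{2} - \frac{Q + p}{8} = \frac{1}{2} - \left(\frac{Q}{8} + \frac{p}{8}\right) = \frac{1}{2} - \frac{Q}{8} - \frac{p}{8}$)
$S{\left(T \right)} = -3$
$H = -140$ ($H = 6 \left(-4\right) 3 + \left(\frac{1}{2} - \frac{1}{4} - \frac{\left(3 + 3\right)^{2}}{8}\right) 16 = \left(-24\right) 3 + \left(\frac{1}{2} - \frac{1}{4} - \frac{6^{2}}{8}\right) 16 = -72 + \left(\frac{1}{2} - \frac{1}{4} - \frac{9}{2}\right) 16 = -72 - 68 = -140$)
$H \left(S{\left(-2 \right)} - 4\right) 3 = - 140 \left(-3 - 4\right) 3 = - 140 \left(\left(-7\right) 3\right) = \left(-140\right) \left(-21\right) = 2940$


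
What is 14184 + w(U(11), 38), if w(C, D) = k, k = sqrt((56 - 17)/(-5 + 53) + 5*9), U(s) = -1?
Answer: 14184 + sqrt(733)/4 ≈ 14191.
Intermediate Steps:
k = sqrt(733)/4 (k = sqrt(39/48 + 45) = sqrt(39*(1/48) + 45) = sqrt(13/16 + 45) = sqrt(733/16) = sqrt(733)/4 ≈ 6.7685)
w(C, D) = sqrt(733)/4
14184 + w(U(11), 38) = 14184 + sqrt(733)/4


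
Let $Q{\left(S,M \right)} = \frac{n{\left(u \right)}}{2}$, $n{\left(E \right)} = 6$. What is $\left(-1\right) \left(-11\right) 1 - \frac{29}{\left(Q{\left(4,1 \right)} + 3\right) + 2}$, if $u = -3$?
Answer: $\frac{59}{8} \approx 7.375$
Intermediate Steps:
$Q{\left(S,M \right)} = 3$ ($Q{\left(S,M \right)} = \frac{6}{2} = 6 \cdot \frac{1}{2} = 3$)
$\left(-1\right) \left(-11\right) 1 - \frac{29}{\left(Q{\left(4,1 \right)} + 3\right) + 2} = \left(-1\right) \left(-11\right) 1 - \frac{29}{\left(3 + 3\right) + 2} = 11 \cdot 1 - \frac{29}{6 + 2} = 11 - \frac{29}{8} = \frac{59}{8}$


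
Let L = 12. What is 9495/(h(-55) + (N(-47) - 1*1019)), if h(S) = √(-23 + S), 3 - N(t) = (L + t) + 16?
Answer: -9466515/994087 - 9495*I*√78/994087 ≈ -9.5228 - 0.084356*I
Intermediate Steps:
N(t) = -25 - t (N(t) = 3 - ((12 + t) + 16) = 3 - (28 + t) = 3 + (-28 - t) = -25 - t)
9495/(h(-55) + (N(-47) - 1*1019)) = 9495/(√(-23 - 55) + ((-25 - 1*(-47)) - 1*1019)) = 9495/(√(-78) + ((-25 + 47) - 1019)) = 9495/(I*√78 + (22 - 1019)) = 9495/(I*√78 - 997) = 9495/(-997 + I*√78)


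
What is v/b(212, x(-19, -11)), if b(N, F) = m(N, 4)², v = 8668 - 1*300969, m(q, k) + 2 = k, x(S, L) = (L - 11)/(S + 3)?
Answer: -292301/4 ≈ -73075.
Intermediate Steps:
x(S, L) = (-11 + L)/(3 + S)
m(q, k) = -2 + k
v = -292301 (v = 8668 - 300969 = -292301)
b(N, F) = 4 (b(N, F) = (-2 + 4)² = 2² = 4)
v/b(212, x(-19, -11)) = -292301/4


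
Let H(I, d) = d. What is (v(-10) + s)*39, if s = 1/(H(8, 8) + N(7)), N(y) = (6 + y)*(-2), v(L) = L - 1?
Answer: -2587/6 ≈ -431.17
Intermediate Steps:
v(L) = -1 + L
N(y) = -12 - 2*y
s = -1/18 (s = 1/(8 + (-12 - 2*7)) = 1/(8 + (-12 - 14)) = 1/(8 - 26) = 1/(-18) = -1/18 ≈ -0.055556)
(v(-10) + s)*39 = ((-1 - 10) - 1/18)*39 = (-11 - 1/18)*39 = -199/18*39 = -2587/6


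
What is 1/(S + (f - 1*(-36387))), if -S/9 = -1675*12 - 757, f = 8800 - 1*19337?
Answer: 1/213563 ≈ 4.6825e-6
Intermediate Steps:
f = -10537 (f = 8800 - 19337 = -10537)
S = 187713 (S = -9*(-1675*12 - 757) = -9*(-20100 - 757) = -9*(-20857) = 187713)
1/(S + (f - 1*(-36387))) = 1/(187713 + (-10537 - 1*(-36387))) = 1/(187713 + (-10537 + 36387)) = 1/(187713 + 25850) = 1/213563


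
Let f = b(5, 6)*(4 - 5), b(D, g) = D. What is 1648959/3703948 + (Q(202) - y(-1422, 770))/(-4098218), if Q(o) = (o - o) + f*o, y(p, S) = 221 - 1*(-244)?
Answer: 3381628389181/7589793182332 ≈ 0.44555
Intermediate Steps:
y(p, S) = 465 (y(p, S) = 221 + 244 = 465)
f = -5 (f = 5*(4 - 5) = 5*(-1) = -5)
Q(o) = -5*o (Q(o) = (o - o) - 5*o = 0 - 5*o = -5*o)
1648959/3703948 + (Q(202) - y(-1422, 770))/(-4098218) = 1648959/3703948 + (-5*202 - 1*465)/(-4098218) = 1648959*(1/3703948) + (-1010 - 465)*(-1/4098218) = 1648959/3703948 - 1475*(-1/4098218) = 1648959/3703948 + 1475/4098218 = 3381628389181/7589793182332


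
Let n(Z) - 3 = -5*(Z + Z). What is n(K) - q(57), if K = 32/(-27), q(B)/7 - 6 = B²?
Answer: -614794/27 ≈ -22770.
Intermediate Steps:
q(B) = 42 + 7*B²
K = -32/27 (K = 32*(-1/27) = -32/27 ≈ -1.1852)
n(Z) = 3 - 10*Z (n(Z) = 3 - 5*(Z + Z) = 3 - 10*Z)
n(K) - q(57) = (3 - 10*(-32/27)) - (42 + 7*57²) = (3 + 320/27) - (42 + 7*3249) = 401/27 - (42 + 22743) = 401/27 - 1*22785 = 401/27 - 22785 = -614794/27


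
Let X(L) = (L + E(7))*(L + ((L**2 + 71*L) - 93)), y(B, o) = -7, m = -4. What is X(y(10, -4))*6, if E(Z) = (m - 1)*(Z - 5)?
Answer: 55896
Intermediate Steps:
E(Z) = 25 - 5*Z (E(Z) = (-4 - 1)*(Z - 5) = -5*(-5 + Z) = 25 - 5*Z)
X(L) = (-10 + L)*(-93 + L**2 + 72*L) (X(L) = (L + (25 - 5*7))*(L + ((L**2 + 71*L) - 93)) = (L + (25 - 35))*(L + (-93 + L**2 + 71*L)) = (L - 10)*(-93 + L**2 + 72*L) = (-10 + L)*(-93 + L**2 + 72*L))
X(y(10, -4))*6 = (930 + (-7)**3 - 813*(-7) + 62*(-7)**2)*6 = (930 - 343 + 5691 + 62*49)*6 = (930 - 343 + 5691 + 3038)*6 = 9316*6 = 55896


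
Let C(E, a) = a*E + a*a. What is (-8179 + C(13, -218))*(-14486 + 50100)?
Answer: 1300302754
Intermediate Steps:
C(E, a) = a² + E*a (C(E, a) = E*a + a² = a² + E*a)
(-8179 + C(13, -218))*(-14486 + 50100) = (-8179 - 218*(13 - 218))*(-14486 + 50100) = (-8179 - 218*(-205))*35614 = (-8179 + 44690)*35614 = 36511*35614 = 1300302754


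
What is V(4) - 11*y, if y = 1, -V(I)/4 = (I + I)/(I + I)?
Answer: -15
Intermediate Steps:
V(I) = -4 (V(I) = -4*(I + I)/(I + I) = -4*2*I/(2*I) = -4*2*I*1/(2*I) = -4*1 = -4)
V(4) - 11*y = -4 - 11*1 = -4 - 11 = -15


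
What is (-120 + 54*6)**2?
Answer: 41616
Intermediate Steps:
(-120 + 54*6)**2 = (-120 + 324)**2 = 204**2 = 41616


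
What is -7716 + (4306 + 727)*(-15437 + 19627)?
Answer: 21080554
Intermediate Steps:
-7716 + (4306 + 727)*(-15437 + 19627) = -7716 + 5033*4190 = -7716 + 21088270 = 21080554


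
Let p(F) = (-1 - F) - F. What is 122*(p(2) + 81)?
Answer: 9272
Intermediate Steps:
p(F) = -1 - 2*F
122*(p(2) + 81) = 122*((-1 - 2*2) + 81) = 122*((-1 - 4) + 81) = 122*(-5 + 81) = 122*76 = 9272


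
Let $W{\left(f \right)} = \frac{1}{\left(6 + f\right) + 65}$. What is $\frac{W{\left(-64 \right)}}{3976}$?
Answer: $\frac{1}{27832} \approx 3.593 \cdot 10^{-5}$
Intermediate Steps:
$W{\left(f \right)} = \frac{1}{71 + f}$
$\frac{W{\left(-64 \right)}}{3976} = \frac{1}{\left(71 - 64\right) 3976} = \frac{1}{7} \cdot \frac{1}{3976} = \frac{1}{27832}$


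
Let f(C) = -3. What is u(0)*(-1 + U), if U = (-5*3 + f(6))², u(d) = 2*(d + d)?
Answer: 0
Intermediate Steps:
u(d) = 4*d (u(d) = 2*(2*d) = 4*d)
U = 324 (U = (-5*3 - 3)² = (-15 - 3)² = (-18)² = 324)
u(0)*(-1 + U) = (4*0)*(-1 + 324) = 0*323 = 0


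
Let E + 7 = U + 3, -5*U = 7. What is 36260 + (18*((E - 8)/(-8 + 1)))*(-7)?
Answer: 180094/5 ≈ 36019.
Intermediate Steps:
U = -7/5 (U = -⅕*7 = -7/5 ≈ -1.4000)
E = -27/5 (E = -7 + (-7/5 + 3) = -7 + 8/5 = -27/5 ≈ -5.4000)
36260 + (18*((E - 8)/(-8 + 1)))*(-7) = 36260 + (18*((-27/5 - 8)/(-8 + 1)))*(-7) = 36260 + (18*(-67/5/(-7)))*(-7) = 36260 + (18*(-67/5*(-⅐)))*(-7) = 36260 + (18*(67/35))*(-7) = 36260 + (1206/35)*(-7) = 36260 - 1206/5 = 180094/5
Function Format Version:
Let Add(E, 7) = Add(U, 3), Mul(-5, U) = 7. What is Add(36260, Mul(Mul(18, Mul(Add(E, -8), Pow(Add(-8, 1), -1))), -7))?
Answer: Rational(180094, 5) ≈ 36019.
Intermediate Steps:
U = Rational(-7, 5) (U = Mul(Rational(-1, 5), 7) = Rational(-7, 5) ≈ -1.4000)
E = Rational(-27, 5) (E = Add(-7, Add(Rational(-7, 5), 3)) = Add(-7, Rational(8, 5)) = Rational(-27, 5) ≈ -5.4000)
Add(36260, Mul(Mul(18, Mul(Add(E, -8), Pow(Add(-8, 1), -1))), -7)) = Add(36260, Mul(Mul(18, Mul(Add(Rational(-27, 5), -8), Pow(Add(-8, 1), -1))), -7)) = Add(36260, Mul(Mul(18, Mul(Rational(-67, 5), Pow(-7, -1))), -7)) = Add(36260, Mul(Mul(18, Mul(Rational(-67, 5), Rational(-1, 7))), -7)) = Add(36260, Mul(Mul(18, Rational(67, 35)), -7)) = Add(36260, Mul(Rational(1206, 35), -7)) = Add(36260, Rational(-1206, 5)) = Rational(180094, 5)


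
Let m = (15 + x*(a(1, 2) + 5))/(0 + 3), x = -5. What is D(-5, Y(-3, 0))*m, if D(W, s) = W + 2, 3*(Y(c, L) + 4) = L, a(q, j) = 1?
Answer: 15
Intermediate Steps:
Y(c, L) = -4 + L/3
D(W, s) = 2 + W
m = -5 (m = (15 - 5*(1 + 5))/(0 + 3) = (15 - 5*6)/3 = (15 - 30)*(1/3) = -15*1/3 = -5)
D(-5, Y(-3, 0))*m = (2 - 5)*(-5) = -3*(-5) = 15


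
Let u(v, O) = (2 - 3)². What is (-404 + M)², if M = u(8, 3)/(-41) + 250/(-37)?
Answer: 388322154025/2301289 ≈ 1.6874e+5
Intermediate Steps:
u(v, O) = 1 (u(v, O) = (-1)² = 1)
M = -10287/1517 (M = 1/(-41) + 250/(-37) = 1*(-1/41) + 250*(-1/37) = -1/41 - 250/37 = -10287/1517 ≈ -6.7811)
(-404 + M)² = (-404 - 10287/1517)² = (-623155/1517)² = 388322154025/2301289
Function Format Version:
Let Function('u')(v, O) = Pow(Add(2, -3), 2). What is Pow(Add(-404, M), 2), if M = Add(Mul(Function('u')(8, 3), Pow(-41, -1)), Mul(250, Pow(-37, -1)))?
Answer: Rational(388322154025, 2301289) ≈ 1.6874e+5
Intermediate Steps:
Function('u')(v, O) = 1 (Function('u')(v, O) = Pow(-1, 2) = 1)
M = Rational(-10287, 1517) (M = Add(Mul(1, Pow(-41, -1)), Mul(250, Pow(-37, -1))) = Add(Mul(1, Rational(-1, 41)), Mul(250, Rational(-1, 37))) = Add(Rational(-1, 41), Rational(-250, 37)) = Rational(-10287, 1517) ≈ -6.7811)
Pow(Add(-404, M), 2) = Pow(Add(-404, Rational(-10287, 1517)), 2) = Pow(Rational(-623155, 1517), 2) = Rational(388322154025, 2301289)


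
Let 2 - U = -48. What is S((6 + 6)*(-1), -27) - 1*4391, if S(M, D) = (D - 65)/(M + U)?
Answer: -83475/19 ≈ -4393.4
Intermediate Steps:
U = 50 (U = 2 - 1*(-48) = 2 + 48 = 50)
S(M, D) = (-65 + D)/(50 + M) (S(M, D) = (D - 65)/(M + 50) = (-65 + D)/(50 + M))
S((6 + 6)*(-1), -27) - 1*4391 = (-65 - 27)/(50 + (6 + 6)*(-1)) - 1*4391 = -92/(50 + 12*(-1)) - 4391 = -92/(50 - 12) - 4391 = -92/38 - 4391 = (1/38)*(-92) - 4391 = -46/19 - 4391 = -83475/19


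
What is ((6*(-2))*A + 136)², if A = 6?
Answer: 4096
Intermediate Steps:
((6*(-2))*A + 136)² = ((6*(-2))*6 + 136)² = (-12*6 + 136)² = (-72 + 136)² = 64² = 4096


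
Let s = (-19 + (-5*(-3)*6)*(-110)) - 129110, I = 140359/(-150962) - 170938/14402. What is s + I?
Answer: -151149191857835/1087077362 ≈ -1.3904e+5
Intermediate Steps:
I = -13913296337/1087077362 (I = 140359*(-1/150962) - 170938*1/14402 = -140359/150962 - 85469/7201 = -13913296337/1087077362 ≈ -12.799)
s = -139029 (s = (-19 + (15*6)*(-110)) - 129110 = (-19 + 90*(-110)) - 129110 = (-19 - 9900) - 129110 = -9919 - 129110 = -139029)
s + I = -139029 - 13913296337/1087077362 = -151149191857835/1087077362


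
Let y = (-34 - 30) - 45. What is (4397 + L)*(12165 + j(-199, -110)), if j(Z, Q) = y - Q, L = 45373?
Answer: 605501820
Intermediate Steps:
y = -109 (y = -64 - 45 = -109)
j(Z, Q) = -109 - Q
(4397 + L)*(12165 + j(-199, -110)) = (4397 + 45373)*(12165 + (-109 - 1*(-110))) = 49770*(12165 + (-109 + 110)) = 49770*(12165 + 1) = 49770*12166 = 605501820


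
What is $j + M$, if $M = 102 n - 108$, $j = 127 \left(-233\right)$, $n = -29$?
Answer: $-32657$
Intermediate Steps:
$j = -29591$
$M = -3066$ ($M = 102 \left(-29\right) - 108 = -2958 - 108 = -3066$)
$j + M = -29591 - 3066 = -32657$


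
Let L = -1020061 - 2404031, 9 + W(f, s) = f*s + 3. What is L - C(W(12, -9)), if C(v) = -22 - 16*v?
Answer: -3425894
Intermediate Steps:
W(f, s) = -6 + f*s (W(f, s) = -9 + (f*s + 3) = -9 + (3 + f*s) = -6 + f*s)
L = -3424092
L - C(W(12, -9)) = -3424092 - (-22 - 16*(-6 + 12*(-9))) = -3424092 - (-22 - 16*(-6 - 108)) = -3424092 - (-22 - 16*(-114)) = -3424092 - (-22 + 1824) = -3424092 - 1*1802 = -3424092 - 1802 = -3425894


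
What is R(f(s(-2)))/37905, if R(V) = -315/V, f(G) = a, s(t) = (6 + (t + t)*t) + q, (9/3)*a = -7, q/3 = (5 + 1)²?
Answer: 9/2527 ≈ 0.0035615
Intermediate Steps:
q = 108 (q = 3*(5 + 1)² = 3*6² = 3*36 = 108)
a = -7/3 (a = (⅓)*(-7) = -7/3 ≈ -2.3333)
s(t) = 114 + 2*t² (s(t) = (6 + (t + t)*t) + 108 = (6 + (2*t)*t) + 108 = (6 + 2*t²) + 108 = 114 + 2*t²)
f(G) = -7/3
R(f(s(-2)))/37905 = -315/(-7/3)/37905 = -315*(-3/7)*(1/37905) = 135*(1/37905) = 9/2527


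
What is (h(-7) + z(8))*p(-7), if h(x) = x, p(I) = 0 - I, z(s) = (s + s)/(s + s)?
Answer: -42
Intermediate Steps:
z(s) = 1 (z(s) = (2*s)/((2*s)) = (2*s)*(1/(2*s)) = 1)
p(I) = -I
(h(-7) + z(8))*p(-7) = (-7 + 1)*(-1*(-7)) = -6*7 = -42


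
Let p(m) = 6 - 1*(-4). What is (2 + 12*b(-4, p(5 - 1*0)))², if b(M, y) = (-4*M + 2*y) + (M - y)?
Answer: 70756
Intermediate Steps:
p(m) = 10 (p(m) = 6 + 4 = 10)
b(M, y) = y - 3*M
(2 + 12*b(-4, p(5 - 1*0)))² = (2 + 12*(10 - 3*(-4)))² = (2 + 12*(10 + 12))² = (2 + 12*22)² = (2 + 264)² = 266² = 70756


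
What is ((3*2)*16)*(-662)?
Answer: -63552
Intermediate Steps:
((3*2)*16)*(-662) = (6*16)*(-662) = 96*(-662) = -63552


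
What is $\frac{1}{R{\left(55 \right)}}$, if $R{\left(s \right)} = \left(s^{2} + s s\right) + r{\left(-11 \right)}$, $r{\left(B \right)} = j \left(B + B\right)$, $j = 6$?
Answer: $\frac{1}{5918} \approx 0.00016898$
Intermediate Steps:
$r{\left(B \right)} = 12 B$ ($r{\left(B \right)} = 6 \left(B + B\right) = 6 \cdot 2 B = 12 B$)
$R{\left(s \right)} = -132 + 2 s^{2}$ ($R{\left(s \right)} = \left(s^{2} + s s\right) + 12 \left(-11\right) = \left(s^{2} + s^{2}\right) - 132 = 2 s^{2} - 132 = -132 + 2 s^{2}$)
$\frac{1}{R{\left(55 \right)}} = \frac{1}{-132 + 2 \cdot 55^{2}} = \frac{1}{-132 + 2 \cdot 3025} = \frac{1}{-132 + 6050} = \frac{1}{5918}$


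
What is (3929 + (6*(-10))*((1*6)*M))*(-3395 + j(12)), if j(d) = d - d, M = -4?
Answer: -18227755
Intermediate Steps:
j(d) = 0
(3929 + (6*(-10))*((1*6)*M))*(-3395 + j(12)) = (3929 + (6*(-10))*((1*6)*(-4)))*(-3395 + 0) = (3929 - 360*(-4))*(-3395) = (3929 - 60*(-24))*(-3395) = (3929 + 1440)*(-3395) = 5369*(-3395) = -18227755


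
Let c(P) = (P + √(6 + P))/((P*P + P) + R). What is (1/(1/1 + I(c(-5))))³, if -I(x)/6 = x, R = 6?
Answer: 2197/15625 ≈ 0.14061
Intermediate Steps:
c(P) = (P + √(6 + P))/(6 + P + P²) (c(P) = (P + √(6 + P))/((P*P + P) + 6) = (P + √(6 + P))/((P² + P) + 6) = (P + √(6 + P))/((P + P²) + 6) = (P + √(6 + P))/(6 + P + P²))
I(x) = -6*x
(1/(1/1 + I(c(-5))))³ = (1/(1/1 - 6*(-5 + √(6 - 5))/(6 - 5 + (-5)²)))³ = (1/(1 - 6*(-5 + √1)/(6 - 5 + 25)))³ = (1/(1 - 6*(-5 + 1)/26))³ = (1/(1 - 3*(-4)/13))³ = (1/(1 - 6*(-2/13)))³ = (1/(1 + 12/13))³ = (1/(25/13))³ = (13/25)³ = 2197/15625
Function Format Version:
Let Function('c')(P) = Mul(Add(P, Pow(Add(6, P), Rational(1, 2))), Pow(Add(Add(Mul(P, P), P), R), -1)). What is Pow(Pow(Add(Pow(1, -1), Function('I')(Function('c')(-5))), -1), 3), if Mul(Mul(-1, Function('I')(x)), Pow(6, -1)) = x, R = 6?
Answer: Rational(2197, 15625) ≈ 0.14061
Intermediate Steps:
Function('c')(P) = Mul(Pow(Add(6, P, Pow(P, 2)), -1), Add(P, Pow(Add(6, P), Rational(1, 2)))) (Function('c')(P) = Mul(Add(P, Pow(Add(6, P), Rational(1, 2))), Pow(Add(Add(Mul(P, P), P), 6), -1)) = Mul(Add(P, Pow(Add(6, P), Rational(1, 2))), Pow(Add(Add(Pow(P, 2), P), 6), -1)) = Mul(Add(P, Pow(Add(6, P), Rational(1, 2))), Pow(Add(Add(P, Pow(P, 2)), 6), -1)) = Mul(Add(P, Pow(Add(6, P), Rational(1, 2))), Pow(Add(6, P, Pow(P, 2)), -1)) = Mul(Pow(Add(6, P, Pow(P, 2)), -1), Add(P, Pow(Add(6, P), Rational(1, 2)))))
Function('I')(x) = Mul(-6, x)
Pow(Pow(Add(Pow(1, -1), Function('I')(Function('c')(-5))), -1), 3) = Pow(Pow(Add(Pow(1, -1), Mul(-6, Mul(Pow(Add(6, -5, Pow(-5, 2)), -1), Add(-5, Pow(Add(6, -5), Rational(1, 2)))))), -1), 3) = Pow(Pow(Add(1, Mul(-6, Mul(Pow(Add(6, -5, 25), -1), Add(-5, Pow(1, Rational(1, 2)))))), -1), 3) = Pow(Pow(Add(1, Mul(-6, Mul(Pow(26, -1), Add(-5, 1)))), -1), 3) = Pow(Pow(Add(1, Mul(-6, Mul(Rational(1, 26), -4))), -1), 3) = Pow(Pow(Add(1, Mul(-6, Rational(-2, 13))), -1), 3) = Pow(Pow(Add(1, Rational(12, 13)), -1), 3) = Pow(Pow(Rational(25, 13), -1), 3) = Pow(Rational(13, 25), 3) = Rational(2197, 15625)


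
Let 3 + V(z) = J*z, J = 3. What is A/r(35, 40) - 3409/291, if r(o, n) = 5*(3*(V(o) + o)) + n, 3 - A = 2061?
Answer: -7740733/609645 ≈ -12.697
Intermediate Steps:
A = -2058 (A = 3 - 1*2061 = 3 - 2061 = -2058)
V(z) = -3 + 3*z
r(o, n) = -45 + n + 60*o (r(o, n) = 5*(3*((-3 + 3*o) + o)) + n = 5*(3*(-3 + 4*o)) + n = 5*(-9 + 12*o) + n = (-45 + 60*o) + n = -45 + n + 60*o)
A/r(35, 40) - 3409/291 = -2058/(-45 + 40 + 60*35) - 3409/291 = -2058/(-45 + 40 + 2100) - 3409*1/291 = -2058/2095 - 3409/291 = -7740733/609645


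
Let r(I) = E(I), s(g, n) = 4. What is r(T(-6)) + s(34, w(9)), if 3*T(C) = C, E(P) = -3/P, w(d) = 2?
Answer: 11/2 ≈ 5.5000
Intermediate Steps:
T(C) = C/3
r(I) = -3/I
r(T(-6)) + s(34, w(9)) = -3/((1/3)*(-6)) + 4 = -3/(-2) + 4 = -3*(-1/2) + 4 = 3/2 + 4 = 11/2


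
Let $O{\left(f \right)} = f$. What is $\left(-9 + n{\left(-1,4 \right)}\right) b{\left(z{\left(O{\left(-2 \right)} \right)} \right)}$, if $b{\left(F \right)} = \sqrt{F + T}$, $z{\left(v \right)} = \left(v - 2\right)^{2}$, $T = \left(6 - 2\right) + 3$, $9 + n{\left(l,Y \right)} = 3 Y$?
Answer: $- 6 \sqrt{23} \approx -28.775$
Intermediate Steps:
$n{\left(l,Y \right)} = -9 + 3 Y$
$T = 7$ ($T = 4 + 3 = 7$)
$z{\left(v \right)} = \left(-2 + v\right)^{2}$
$b{\left(F \right)} = \sqrt{7 + F}$ ($b{\left(F \right)} = \sqrt{F + 7} = \sqrt{7 + F}$)
$\left(-9 + n{\left(-1,4 \right)}\right) b{\left(z{\left(O{\left(-2 \right)} \right)} \right)} = \left(-9 + \left(-9 + 3 \cdot 4\right)\right) \sqrt{7 + \left(-2 - 2\right)^{2}} = \left(-9 + \left(-9 + 12\right)\right) \sqrt{7 + \left(-4\right)^{2}} = \left(-9 + 3\right) \sqrt{7 + 16} = - 6 \sqrt{23}$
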